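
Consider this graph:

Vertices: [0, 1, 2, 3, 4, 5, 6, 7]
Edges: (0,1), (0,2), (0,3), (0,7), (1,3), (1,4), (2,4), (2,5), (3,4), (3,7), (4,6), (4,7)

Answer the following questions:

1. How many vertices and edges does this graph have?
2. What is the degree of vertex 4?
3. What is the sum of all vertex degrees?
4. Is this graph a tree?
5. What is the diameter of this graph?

Count: 8 vertices, 12 edges.
Vertex 4 has neighbors [1, 2, 3, 6, 7], degree = 5.
Handshaking lemma: 2 * 12 = 24.
A tree on 8 vertices has 7 edges. This graph has 12 edges (5 extra). Not a tree.
Diameter (longest shortest path) = 3.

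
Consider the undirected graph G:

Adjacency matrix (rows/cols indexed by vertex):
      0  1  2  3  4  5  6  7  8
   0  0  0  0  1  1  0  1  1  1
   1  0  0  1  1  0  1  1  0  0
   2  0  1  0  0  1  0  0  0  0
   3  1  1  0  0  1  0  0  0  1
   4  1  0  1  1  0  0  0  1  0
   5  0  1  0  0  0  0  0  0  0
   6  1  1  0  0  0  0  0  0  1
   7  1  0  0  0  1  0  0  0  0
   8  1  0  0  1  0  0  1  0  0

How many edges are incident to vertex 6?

Vertex 6 has neighbors [0, 1, 8], so deg(6) = 3.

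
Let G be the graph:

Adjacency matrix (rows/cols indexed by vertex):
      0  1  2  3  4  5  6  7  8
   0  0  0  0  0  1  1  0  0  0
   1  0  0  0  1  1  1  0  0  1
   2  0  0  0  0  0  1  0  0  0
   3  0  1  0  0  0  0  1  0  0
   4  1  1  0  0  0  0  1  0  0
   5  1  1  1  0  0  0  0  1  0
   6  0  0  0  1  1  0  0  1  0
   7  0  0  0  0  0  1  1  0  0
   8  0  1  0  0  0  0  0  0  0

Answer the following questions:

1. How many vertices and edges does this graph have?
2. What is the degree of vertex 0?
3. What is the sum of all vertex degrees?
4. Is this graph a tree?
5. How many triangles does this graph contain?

Count: 9 vertices, 11 edges.
Vertex 0 has neighbors [4, 5], degree = 2.
Handshaking lemma: 2 * 11 = 22.
A tree on 9 vertices has 8 edges. This graph has 11 edges (3 extra). Not a tree.
Number of triangles = 0.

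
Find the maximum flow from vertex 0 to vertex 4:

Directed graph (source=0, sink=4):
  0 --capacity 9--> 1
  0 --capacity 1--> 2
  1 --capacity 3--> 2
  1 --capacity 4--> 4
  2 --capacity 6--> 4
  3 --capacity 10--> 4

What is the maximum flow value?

Computing max flow:
  Flow on (0->1): 7/9
  Flow on (0->2): 1/1
  Flow on (1->2): 3/3
  Flow on (1->4): 4/4
  Flow on (2->4): 4/6
Maximum flow = 8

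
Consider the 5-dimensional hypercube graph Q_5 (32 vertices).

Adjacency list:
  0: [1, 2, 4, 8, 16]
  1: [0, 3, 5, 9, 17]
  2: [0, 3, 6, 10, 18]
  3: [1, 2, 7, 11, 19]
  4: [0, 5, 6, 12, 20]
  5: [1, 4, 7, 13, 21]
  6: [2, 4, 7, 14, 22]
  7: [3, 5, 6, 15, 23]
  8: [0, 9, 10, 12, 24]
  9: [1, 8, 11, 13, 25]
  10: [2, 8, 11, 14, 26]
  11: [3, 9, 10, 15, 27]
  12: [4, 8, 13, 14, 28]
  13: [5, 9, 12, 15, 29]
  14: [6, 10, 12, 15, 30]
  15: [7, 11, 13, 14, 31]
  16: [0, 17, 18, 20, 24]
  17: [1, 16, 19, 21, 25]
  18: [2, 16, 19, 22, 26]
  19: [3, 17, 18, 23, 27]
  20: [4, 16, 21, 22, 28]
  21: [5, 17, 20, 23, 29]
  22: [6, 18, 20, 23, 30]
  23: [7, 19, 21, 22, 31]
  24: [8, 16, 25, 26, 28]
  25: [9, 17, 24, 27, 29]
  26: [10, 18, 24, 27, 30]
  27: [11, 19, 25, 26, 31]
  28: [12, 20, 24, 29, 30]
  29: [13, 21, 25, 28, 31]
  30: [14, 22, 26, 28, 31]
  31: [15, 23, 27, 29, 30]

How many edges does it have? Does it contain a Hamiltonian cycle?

Q_5 has 32 * 5 / 2 = 80 edges.
Q_5 (d >= 2) always has a Hamiltonian cycle: a 5-bit cyclic Gray code visits every vertex exactly once and returns to the start.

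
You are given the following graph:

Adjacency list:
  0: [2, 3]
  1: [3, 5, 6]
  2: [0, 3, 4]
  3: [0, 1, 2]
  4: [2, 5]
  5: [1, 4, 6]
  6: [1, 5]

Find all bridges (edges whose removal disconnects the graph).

No bridges found. The graph is 2-edge-connected (no single edge removal disconnects it).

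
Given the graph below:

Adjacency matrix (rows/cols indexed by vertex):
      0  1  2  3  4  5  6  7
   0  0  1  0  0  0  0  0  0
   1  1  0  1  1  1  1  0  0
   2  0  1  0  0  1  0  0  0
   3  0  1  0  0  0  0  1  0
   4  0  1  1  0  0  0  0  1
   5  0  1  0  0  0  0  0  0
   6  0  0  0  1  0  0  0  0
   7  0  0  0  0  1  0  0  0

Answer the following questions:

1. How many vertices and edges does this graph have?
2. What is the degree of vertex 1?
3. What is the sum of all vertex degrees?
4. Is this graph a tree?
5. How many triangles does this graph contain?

Count: 8 vertices, 8 edges.
Vertex 1 has neighbors [0, 2, 3, 4, 5], degree = 5.
Handshaking lemma: 2 * 8 = 16.
A tree on 8 vertices has 7 edges. This graph has 8 edges (1 extra). Not a tree.
Number of triangles = 1.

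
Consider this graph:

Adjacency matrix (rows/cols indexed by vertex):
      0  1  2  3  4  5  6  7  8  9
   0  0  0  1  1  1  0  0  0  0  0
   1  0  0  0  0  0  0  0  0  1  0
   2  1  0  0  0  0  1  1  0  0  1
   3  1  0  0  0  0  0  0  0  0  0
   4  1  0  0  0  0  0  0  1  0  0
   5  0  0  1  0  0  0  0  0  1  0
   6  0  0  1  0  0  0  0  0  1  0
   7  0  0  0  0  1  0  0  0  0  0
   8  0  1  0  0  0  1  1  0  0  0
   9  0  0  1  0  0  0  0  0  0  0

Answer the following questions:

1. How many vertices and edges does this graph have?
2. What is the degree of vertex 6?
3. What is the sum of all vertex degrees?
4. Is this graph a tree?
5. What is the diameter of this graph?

Count: 10 vertices, 10 edges.
Vertex 6 has neighbors [2, 8], degree = 2.
Handshaking lemma: 2 * 10 = 20.
A tree on 10 vertices has 9 edges. This graph has 10 edges (1 extra). Not a tree.
Diameter (longest shortest path) = 6.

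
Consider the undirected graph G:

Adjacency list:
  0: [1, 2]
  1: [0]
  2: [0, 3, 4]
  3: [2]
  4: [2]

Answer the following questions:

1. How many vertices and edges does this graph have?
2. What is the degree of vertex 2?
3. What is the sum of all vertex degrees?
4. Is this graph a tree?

Count: 5 vertices, 4 edges.
Vertex 2 has neighbors [0, 3, 4], degree = 3.
Handshaking lemma: 2 * 4 = 8.
A graph is a tree iff it is connected and has exactly n-1 edges. This graph is connected (all 5 vertices in one component) and has 5-1 = 4 edges. It is a tree.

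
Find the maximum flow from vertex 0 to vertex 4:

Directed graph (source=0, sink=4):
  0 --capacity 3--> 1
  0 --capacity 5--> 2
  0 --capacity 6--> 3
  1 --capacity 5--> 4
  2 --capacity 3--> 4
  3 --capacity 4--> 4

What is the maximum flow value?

Computing max flow:
  Flow on (0->1): 3/3
  Flow on (0->2): 3/5
  Flow on (0->3): 4/6
  Flow on (1->4): 3/5
  Flow on (2->4): 3/3
  Flow on (3->4): 4/4
Maximum flow = 10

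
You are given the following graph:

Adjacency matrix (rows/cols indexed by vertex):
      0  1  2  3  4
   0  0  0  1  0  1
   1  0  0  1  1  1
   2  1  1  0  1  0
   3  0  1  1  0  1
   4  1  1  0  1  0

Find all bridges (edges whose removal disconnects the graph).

No bridges found. The graph is 2-edge-connected (no single edge removal disconnects it).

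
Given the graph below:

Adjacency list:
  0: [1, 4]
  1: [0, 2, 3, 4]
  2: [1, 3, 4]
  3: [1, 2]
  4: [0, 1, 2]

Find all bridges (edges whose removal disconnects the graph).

No bridges found. The graph is 2-edge-connected (no single edge removal disconnects it).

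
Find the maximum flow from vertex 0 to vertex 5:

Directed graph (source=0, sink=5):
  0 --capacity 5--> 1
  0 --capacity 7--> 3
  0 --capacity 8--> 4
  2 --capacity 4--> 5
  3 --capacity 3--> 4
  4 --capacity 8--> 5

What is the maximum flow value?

Computing max flow:
  Flow on (0->3): 3/7
  Flow on (0->4): 5/8
  Flow on (3->4): 3/3
  Flow on (4->5): 8/8
Maximum flow = 8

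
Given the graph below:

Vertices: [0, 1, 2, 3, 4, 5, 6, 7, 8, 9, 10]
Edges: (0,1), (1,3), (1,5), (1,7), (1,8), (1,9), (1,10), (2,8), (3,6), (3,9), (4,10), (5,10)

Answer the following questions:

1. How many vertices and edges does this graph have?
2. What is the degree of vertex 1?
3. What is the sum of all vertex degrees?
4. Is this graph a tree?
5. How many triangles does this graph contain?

Count: 11 vertices, 12 edges.
Vertex 1 has neighbors [0, 3, 5, 7, 8, 9, 10], degree = 7.
Handshaking lemma: 2 * 12 = 24.
A tree on 11 vertices has 10 edges. This graph has 12 edges (2 extra). Not a tree.
Number of triangles = 2.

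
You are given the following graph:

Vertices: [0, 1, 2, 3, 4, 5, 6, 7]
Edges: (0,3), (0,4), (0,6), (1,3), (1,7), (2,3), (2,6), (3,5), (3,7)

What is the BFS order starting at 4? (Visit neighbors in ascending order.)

BFS from vertex 4 (neighbors processed in ascending order):
Visit order: 4, 0, 3, 6, 1, 2, 5, 7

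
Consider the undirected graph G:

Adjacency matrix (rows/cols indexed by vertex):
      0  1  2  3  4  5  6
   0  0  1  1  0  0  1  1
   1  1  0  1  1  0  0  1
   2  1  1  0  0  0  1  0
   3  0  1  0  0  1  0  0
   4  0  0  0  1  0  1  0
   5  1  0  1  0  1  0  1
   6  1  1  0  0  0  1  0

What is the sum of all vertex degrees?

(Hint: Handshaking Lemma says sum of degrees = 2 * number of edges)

Count edges: 11 edges.
By Handshaking Lemma: sum of degrees = 2 * 11 = 22.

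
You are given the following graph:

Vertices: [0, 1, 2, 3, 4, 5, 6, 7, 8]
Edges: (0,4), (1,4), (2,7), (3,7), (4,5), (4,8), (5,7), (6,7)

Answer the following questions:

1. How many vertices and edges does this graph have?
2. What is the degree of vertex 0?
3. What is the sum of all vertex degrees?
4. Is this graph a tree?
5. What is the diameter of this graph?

Count: 9 vertices, 8 edges.
Vertex 0 has neighbors [4], degree = 1.
Handshaking lemma: 2 * 8 = 16.
A graph is a tree iff it is connected and has exactly n-1 edges. This graph is connected (all 9 vertices in one component) and has 9-1 = 8 edges. It is a tree.
Diameter (longest shortest path) = 4.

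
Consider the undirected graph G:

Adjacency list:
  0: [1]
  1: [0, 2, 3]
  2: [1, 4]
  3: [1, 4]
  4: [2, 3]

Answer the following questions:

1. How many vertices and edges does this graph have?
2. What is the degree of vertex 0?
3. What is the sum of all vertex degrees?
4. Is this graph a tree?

Count: 5 vertices, 5 edges.
Vertex 0 has neighbors [1], degree = 1.
Handshaking lemma: 2 * 5 = 10.
A tree on 5 vertices has 4 edges. This graph has 5 edges (1 extra). Not a tree.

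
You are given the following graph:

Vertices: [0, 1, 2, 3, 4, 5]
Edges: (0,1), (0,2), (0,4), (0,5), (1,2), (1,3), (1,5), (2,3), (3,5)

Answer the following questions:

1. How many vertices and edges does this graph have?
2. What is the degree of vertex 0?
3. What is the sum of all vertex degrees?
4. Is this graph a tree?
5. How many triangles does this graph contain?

Count: 6 vertices, 9 edges.
Vertex 0 has neighbors [1, 2, 4, 5], degree = 4.
Handshaking lemma: 2 * 9 = 18.
A tree on 6 vertices has 5 edges. This graph has 9 edges (4 extra). Not a tree.
Number of triangles = 4.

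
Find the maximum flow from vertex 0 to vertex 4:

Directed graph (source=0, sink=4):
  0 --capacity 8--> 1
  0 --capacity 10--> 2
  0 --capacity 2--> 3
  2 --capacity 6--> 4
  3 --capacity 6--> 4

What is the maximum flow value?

Computing max flow:
  Flow on (0->2): 6/10
  Flow on (0->3): 2/2
  Flow on (2->4): 6/6
  Flow on (3->4): 2/6
Maximum flow = 8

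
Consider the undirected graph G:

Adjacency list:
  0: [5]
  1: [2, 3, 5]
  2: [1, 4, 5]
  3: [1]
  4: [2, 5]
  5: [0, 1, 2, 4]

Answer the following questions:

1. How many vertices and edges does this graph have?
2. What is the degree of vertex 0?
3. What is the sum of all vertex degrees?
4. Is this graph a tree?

Count: 6 vertices, 7 edges.
Vertex 0 has neighbors [5], degree = 1.
Handshaking lemma: 2 * 7 = 14.
A tree on 6 vertices has 5 edges. This graph has 7 edges (2 extra). Not a tree.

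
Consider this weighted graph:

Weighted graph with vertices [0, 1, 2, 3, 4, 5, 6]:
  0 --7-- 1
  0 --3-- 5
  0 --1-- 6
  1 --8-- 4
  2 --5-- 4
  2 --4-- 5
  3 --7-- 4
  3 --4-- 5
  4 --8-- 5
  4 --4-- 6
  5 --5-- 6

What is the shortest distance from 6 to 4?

Using Dijkstra's algorithm from vertex 6:
Shortest path: 6 -> 4
Total weight: 4 = 4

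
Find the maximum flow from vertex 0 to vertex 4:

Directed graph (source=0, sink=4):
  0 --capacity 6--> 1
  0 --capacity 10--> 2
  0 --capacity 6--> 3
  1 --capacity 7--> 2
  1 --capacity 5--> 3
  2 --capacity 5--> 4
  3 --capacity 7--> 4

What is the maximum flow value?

Computing max flow:
  Flow on (0->1): 5/6
  Flow on (0->2): 5/10
  Flow on (0->3): 2/6
  Flow on (1->3): 5/5
  Flow on (2->4): 5/5
  Flow on (3->4): 7/7
Maximum flow = 12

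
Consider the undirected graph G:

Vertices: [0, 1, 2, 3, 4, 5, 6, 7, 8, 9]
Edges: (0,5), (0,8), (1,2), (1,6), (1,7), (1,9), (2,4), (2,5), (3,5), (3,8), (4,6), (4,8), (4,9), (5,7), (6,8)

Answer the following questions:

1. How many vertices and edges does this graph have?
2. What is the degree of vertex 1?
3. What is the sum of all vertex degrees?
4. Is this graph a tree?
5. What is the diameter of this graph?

Count: 10 vertices, 15 edges.
Vertex 1 has neighbors [2, 6, 7, 9], degree = 4.
Handshaking lemma: 2 * 15 = 30.
A tree on 10 vertices has 9 edges. This graph has 15 edges (6 extra). Not a tree.
Diameter (longest shortest path) = 3.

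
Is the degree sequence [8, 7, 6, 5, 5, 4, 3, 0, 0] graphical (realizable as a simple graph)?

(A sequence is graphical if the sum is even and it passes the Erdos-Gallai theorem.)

Sum of degrees = 38. Sum is even but fails Erdos-Gallai. The sequence is NOT graphical.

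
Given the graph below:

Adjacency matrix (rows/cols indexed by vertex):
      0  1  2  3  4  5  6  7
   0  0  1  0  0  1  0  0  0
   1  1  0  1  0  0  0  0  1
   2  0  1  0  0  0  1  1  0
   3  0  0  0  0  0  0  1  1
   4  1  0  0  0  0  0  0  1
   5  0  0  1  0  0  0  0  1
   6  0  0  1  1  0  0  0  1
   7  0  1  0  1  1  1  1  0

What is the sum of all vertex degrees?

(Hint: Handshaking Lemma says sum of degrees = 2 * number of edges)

Count edges: 11 edges.
By Handshaking Lemma: sum of degrees = 2 * 11 = 22.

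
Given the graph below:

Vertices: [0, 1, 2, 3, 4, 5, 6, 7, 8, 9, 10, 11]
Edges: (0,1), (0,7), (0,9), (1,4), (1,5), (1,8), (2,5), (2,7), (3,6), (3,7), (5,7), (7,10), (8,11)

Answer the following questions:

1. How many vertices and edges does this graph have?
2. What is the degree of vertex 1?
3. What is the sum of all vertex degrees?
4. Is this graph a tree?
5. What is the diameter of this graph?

Count: 12 vertices, 13 edges.
Vertex 1 has neighbors [0, 4, 5, 8], degree = 4.
Handshaking lemma: 2 * 13 = 26.
A tree on 12 vertices has 11 edges. This graph has 13 edges (2 extra). Not a tree.
Diameter (longest shortest path) = 6.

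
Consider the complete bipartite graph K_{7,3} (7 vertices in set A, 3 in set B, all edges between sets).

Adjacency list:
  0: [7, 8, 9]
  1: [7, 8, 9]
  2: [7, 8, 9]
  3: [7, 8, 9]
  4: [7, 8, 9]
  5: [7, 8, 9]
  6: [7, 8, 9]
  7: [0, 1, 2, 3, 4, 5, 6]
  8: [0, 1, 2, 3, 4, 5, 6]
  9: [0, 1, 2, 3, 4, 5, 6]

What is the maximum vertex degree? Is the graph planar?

Set-A vertices have degree 3; set-B vertices have degree 7. Maximum degree = max(7,3) = 7.
K_{7,3} contains K_{3,3} as a subgraph (since both sides have >= 3 vertices); by Kuratowski's theorem it is not planar.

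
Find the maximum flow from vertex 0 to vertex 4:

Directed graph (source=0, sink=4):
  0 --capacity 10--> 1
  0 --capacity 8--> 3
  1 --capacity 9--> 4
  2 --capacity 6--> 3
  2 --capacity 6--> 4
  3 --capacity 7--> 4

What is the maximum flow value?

Computing max flow:
  Flow on (0->1): 9/10
  Flow on (0->3): 7/8
  Flow on (1->4): 9/9
  Flow on (3->4): 7/7
Maximum flow = 16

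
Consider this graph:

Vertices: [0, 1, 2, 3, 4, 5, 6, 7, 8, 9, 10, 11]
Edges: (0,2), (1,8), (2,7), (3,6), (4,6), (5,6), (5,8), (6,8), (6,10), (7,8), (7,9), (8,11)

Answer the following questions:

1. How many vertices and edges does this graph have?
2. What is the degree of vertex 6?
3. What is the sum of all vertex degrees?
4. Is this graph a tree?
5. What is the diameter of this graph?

Count: 12 vertices, 12 edges.
Vertex 6 has neighbors [3, 4, 5, 8, 10], degree = 5.
Handshaking lemma: 2 * 12 = 24.
A tree on 12 vertices has 11 edges. This graph has 12 edges (1 extra). Not a tree.
Diameter (longest shortest path) = 5.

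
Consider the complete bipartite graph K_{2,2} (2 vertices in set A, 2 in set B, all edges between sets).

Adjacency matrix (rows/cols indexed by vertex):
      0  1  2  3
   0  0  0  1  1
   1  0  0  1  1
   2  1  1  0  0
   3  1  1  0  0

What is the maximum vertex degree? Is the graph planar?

Set-A vertices have degree 2; set-B vertices have degree 2. Maximum degree = max(2,2) = 2.
min(2,2) <= 2, so K_{2,2} avoids a K_{3,3} subdivision and is planar.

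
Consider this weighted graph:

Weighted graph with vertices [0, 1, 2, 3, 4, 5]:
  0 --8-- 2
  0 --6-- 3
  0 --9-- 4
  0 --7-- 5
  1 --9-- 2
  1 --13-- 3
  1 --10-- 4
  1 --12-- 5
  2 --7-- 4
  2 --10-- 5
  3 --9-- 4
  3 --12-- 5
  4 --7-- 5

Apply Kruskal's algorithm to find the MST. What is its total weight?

Applying Kruskal's algorithm (sort edges by weight, add if no cycle):
  Add (0,3) w=6
  Add (0,5) w=7
  Add (2,4) w=7
  Add (4,5) w=7
  Skip (0,2) w=8 (creates cycle)
  Skip (0,4) w=9 (creates cycle)
  Add (1,2) w=9
  Skip (3,4) w=9 (creates cycle)
  Skip (1,4) w=10 (creates cycle)
  Skip (2,5) w=10 (creates cycle)
  Skip (1,5) w=12 (creates cycle)
  Skip (3,5) w=12 (creates cycle)
  Skip (1,3) w=13 (creates cycle)
MST weight = 36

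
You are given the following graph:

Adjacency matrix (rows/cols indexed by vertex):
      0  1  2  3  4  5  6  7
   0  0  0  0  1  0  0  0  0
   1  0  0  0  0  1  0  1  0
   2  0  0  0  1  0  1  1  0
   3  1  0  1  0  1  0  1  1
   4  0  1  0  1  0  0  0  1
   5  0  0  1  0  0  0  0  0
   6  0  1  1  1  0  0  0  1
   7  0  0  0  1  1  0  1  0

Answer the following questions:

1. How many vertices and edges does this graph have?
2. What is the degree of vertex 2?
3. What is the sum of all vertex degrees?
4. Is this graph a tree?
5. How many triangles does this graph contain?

Count: 8 vertices, 11 edges.
Vertex 2 has neighbors [3, 5, 6], degree = 3.
Handshaking lemma: 2 * 11 = 22.
A tree on 8 vertices has 7 edges. This graph has 11 edges (4 extra). Not a tree.
Number of triangles = 3.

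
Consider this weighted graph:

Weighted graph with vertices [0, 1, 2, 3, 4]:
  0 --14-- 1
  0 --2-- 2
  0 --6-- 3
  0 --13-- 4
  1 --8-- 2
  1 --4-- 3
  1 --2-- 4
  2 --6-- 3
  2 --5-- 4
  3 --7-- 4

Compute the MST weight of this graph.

Applying Kruskal's algorithm (sort edges by weight, add if no cycle):
  Add (0,2) w=2
  Add (1,4) w=2
  Add (1,3) w=4
  Add (2,4) w=5
  Skip (0,3) w=6 (creates cycle)
  Skip (2,3) w=6 (creates cycle)
  Skip (3,4) w=7 (creates cycle)
  Skip (1,2) w=8 (creates cycle)
  Skip (0,4) w=13 (creates cycle)
  Skip (0,1) w=14 (creates cycle)
MST weight = 13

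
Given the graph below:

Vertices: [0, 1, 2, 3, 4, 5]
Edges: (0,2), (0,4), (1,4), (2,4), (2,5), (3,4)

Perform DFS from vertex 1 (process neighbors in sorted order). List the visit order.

DFS from vertex 1 (neighbors processed in ascending order):
Visit order: 1, 4, 0, 2, 5, 3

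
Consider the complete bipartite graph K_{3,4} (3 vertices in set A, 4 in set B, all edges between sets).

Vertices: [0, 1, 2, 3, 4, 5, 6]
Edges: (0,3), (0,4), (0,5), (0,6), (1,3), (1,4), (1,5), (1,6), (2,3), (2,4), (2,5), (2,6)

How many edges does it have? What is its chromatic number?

K_{3,4} has 3 * 4 = 12 edges.
Bipartite graphs have chromatic number 2 (color each partition differently).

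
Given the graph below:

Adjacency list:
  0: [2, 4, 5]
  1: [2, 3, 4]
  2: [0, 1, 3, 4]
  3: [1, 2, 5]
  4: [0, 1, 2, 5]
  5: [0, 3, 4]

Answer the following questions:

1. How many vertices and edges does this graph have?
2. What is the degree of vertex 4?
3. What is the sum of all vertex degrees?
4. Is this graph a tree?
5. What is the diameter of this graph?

Count: 6 vertices, 10 edges.
Vertex 4 has neighbors [0, 1, 2, 5], degree = 4.
Handshaking lemma: 2 * 10 = 20.
A tree on 6 vertices has 5 edges. This graph has 10 edges (5 extra). Not a tree.
Diameter (longest shortest path) = 2.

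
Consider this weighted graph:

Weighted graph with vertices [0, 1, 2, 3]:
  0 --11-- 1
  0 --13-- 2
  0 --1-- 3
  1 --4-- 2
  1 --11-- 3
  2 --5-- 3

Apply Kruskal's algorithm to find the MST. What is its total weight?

Applying Kruskal's algorithm (sort edges by weight, add if no cycle):
  Add (0,3) w=1
  Add (1,2) w=4
  Add (2,3) w=5
  Skip (0,1) w=11 (creates cycle)
  Skip (1,3) w=11 (creates cycle)
  Skip (0,2) w=13 (creates cycle)
MST weight = 10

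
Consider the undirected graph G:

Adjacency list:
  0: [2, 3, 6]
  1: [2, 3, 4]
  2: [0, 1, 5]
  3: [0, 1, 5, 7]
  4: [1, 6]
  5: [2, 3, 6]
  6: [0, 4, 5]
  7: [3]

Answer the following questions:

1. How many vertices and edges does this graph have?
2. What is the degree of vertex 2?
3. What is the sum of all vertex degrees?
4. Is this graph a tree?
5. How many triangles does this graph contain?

Count: 8 vertices, 11 edges.
Vertex 2 has neighbors [0, 1, 5], degree = 3.
Handshaking lemma: 2 * 11 = 22.
A tree on 8 vertices has 7 edges. This graph has 11 edges (4 extra). Not a tree.
Number of triangles = 0.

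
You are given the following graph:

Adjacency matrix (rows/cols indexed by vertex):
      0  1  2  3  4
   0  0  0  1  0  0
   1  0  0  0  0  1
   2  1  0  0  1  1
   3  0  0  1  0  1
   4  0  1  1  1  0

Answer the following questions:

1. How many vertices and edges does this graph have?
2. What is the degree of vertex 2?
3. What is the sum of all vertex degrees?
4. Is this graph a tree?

Count: 5 vertices, 5 edges.
Vertex 2 has neighbors [0, 3, 4], degree = 3.
Handshaking lemma: 2 * 5 = 10.
A tree on 5 vertices has 4 edges. This graph has 5 edges (1 extra). Not a tree.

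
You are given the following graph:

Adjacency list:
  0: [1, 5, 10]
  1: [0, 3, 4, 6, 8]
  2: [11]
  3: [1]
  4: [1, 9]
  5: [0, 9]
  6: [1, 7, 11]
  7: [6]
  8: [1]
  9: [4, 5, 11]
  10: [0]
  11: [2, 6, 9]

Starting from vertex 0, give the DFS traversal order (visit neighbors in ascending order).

DFS from vertex 0 (neighbors processed in ascending order):
Visit order: 0, 1, 3, 4, 9, 5, 11, 2, 6, 7, 8, 10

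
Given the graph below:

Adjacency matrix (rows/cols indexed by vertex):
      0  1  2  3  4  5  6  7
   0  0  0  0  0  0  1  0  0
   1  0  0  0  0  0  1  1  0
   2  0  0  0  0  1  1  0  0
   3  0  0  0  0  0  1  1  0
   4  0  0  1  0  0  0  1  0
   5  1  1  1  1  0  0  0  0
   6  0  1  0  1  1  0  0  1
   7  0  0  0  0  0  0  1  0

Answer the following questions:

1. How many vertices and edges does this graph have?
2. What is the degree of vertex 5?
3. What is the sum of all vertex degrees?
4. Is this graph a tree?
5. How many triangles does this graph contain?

Count: 8 vertices, 9 edges.
Vertex 5 has neighbors [0, 1, 2, 3], degree = 4.
Handshaking lemma: 2 * 9 = 18.
A tree on 8 vertices has 7 edges. This graph has 9 edges (2 extra). Not a tree.
Number of triangles = 0.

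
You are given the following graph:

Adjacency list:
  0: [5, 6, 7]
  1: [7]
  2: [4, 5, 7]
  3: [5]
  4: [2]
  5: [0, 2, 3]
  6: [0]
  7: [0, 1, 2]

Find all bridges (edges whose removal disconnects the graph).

A bridge is an edge whose removal increases the number of connected components.
Bridges found: (0,6), (1,7), (2,4), (3,5)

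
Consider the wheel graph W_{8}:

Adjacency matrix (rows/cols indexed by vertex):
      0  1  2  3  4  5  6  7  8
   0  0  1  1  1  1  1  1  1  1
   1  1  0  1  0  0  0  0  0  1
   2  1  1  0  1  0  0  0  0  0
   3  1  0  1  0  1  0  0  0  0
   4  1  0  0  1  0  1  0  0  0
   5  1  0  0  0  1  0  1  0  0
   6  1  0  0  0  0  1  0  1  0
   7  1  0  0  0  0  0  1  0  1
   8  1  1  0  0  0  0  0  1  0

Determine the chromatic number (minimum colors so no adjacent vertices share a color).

W_{8} = C_{8} plus a hub adjacent to every cycle vertex.
The outer cycle needs 2 colors (even cycle); the hub is adjacent to all of them so needs a fresh color.
Chromatic number = 2 + 1 = 3.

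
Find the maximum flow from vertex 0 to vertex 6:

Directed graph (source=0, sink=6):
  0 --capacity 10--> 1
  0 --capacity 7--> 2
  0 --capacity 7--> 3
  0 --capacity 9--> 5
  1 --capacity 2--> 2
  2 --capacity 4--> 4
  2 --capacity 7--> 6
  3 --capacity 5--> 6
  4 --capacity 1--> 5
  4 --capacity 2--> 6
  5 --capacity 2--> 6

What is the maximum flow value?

Computing max flow:
  Flow on (0->1): 2/10
  Flow on (0->2): 7/7
  Flow on (0->3): 5/7
  Flow on (0->5): 2/9
  Flow on (1->2): 2/2
  Flow on (2->4): 2/4
  Flow on (2->6): 7/7
  Flow on (3->6): 5/5
  Flow on (4->6): 2/2
  Flow on (5->6): 2/2
Maximum flow = 16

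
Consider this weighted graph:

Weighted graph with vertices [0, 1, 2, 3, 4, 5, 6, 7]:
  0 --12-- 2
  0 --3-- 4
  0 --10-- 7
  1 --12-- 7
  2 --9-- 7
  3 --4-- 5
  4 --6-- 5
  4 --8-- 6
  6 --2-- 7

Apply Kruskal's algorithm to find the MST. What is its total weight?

Applying Kruskal's algorithm (sort edges by weight, add if no cycle):
  Add (6,7) w=2
  Add (0,4) w=3
  Add (3,5) w=4
  Add (4,5) w=6
  Add (4,6) w=8
  Add (2,7) w=9
  Skip (0,7) w=10 (creates cycle)
  Skip (0,2) w=12 (creates cycle)
  Add (1,7) w=12
MST weight = 44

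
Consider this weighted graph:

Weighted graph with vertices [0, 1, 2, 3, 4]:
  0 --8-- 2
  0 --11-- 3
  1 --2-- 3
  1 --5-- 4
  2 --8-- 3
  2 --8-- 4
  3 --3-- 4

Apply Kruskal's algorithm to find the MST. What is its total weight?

Applying Kruskal's algorithm (sort edges by weight, add if no cycle):
  Add (1,3) w=2
  Add (3,4) w=3
  Skip (1,4) w=5 (creates cycle)
  Add (0,2) w=8
  Add (2,4) w=8
  Skip (2,3) w=8 (creates cycle)
  Skip (0,3) w=11 (creates cycle)
MST weight = 21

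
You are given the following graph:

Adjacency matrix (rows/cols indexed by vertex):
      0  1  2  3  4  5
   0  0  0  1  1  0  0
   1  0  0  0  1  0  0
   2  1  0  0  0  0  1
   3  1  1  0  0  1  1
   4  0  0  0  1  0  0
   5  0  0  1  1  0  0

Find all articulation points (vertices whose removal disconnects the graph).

An articulation point is a vertex whose removal disconnects the graph.
Articulation points: [3]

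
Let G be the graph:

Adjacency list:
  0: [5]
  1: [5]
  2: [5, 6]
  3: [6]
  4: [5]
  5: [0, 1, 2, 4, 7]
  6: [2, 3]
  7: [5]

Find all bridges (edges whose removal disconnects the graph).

A bridge is an edge whose removal increases the number of connected components.
Bridges found: (0,5), (1,5), (2,5), (2,6), (3,6), (4,5), (5,7)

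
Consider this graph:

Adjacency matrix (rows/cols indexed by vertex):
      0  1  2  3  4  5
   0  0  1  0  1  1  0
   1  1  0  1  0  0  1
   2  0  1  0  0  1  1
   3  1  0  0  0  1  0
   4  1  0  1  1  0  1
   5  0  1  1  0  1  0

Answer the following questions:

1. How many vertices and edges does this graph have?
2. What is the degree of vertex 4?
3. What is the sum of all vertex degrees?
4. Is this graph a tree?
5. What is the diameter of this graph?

Count: 6 vertices, 9 edges.
Vertex 4 has neighbors [0, 2, 3, 5], degree = 4.
Handshaking lemma: 2 * 9 = 18.
A tree on 6 vertices has 5 edges. This graph has 9 edges (4 extra). Not a tree.
Diameter (longest shortest path) = 2.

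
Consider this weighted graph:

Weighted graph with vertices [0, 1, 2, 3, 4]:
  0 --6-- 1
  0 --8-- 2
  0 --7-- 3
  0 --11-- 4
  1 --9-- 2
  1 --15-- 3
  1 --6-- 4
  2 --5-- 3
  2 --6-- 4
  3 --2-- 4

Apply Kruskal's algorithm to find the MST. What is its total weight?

Applying Kruskal's algorithm (sort edges by weight, add if no cycle):
  Add (3,4) w=2
  Add (2,3) w=5
  Add (0,1) w=6
  Add (1,4) w=6
  Skip (2,4) w=6 (creates cycle)
  Skip (0,3) w=7 (creates cycle)
  Skip (0,2) w=8 (creates cycle)
  Skip (1,2) w=9 (creates cycle)
  Skip (0,4) w=11 (creates cycle)
  Skip (1,3) w=15 (creates cycle)
MST weight = 19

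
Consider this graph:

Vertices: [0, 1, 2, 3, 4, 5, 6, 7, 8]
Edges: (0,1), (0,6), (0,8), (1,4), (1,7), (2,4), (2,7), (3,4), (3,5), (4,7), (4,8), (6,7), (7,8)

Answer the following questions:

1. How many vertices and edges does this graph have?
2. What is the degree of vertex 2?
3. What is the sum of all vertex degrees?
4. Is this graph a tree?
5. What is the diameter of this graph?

Count: 9 vertices, 13 edges.
Vertex 2 has neighbors [4, 7], degree = 2.
Handshaking lemma: 2 * 13 = 26.
A tree on 9 vertices has 8 edges. This graph has 13 edges (5 extra). Not a tree.
Diameter (longest shortest path) = 4.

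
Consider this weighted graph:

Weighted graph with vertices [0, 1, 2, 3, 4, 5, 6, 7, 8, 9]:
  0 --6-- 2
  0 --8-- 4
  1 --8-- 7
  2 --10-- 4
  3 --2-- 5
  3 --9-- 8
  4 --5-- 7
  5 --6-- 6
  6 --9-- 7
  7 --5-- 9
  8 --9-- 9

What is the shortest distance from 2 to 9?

Using Dijkstra's algorithm from vertex 2:
Shortest path: 2 -> 4 -> 7 -> 9
Total weight: 10 + 5 + 5 = 20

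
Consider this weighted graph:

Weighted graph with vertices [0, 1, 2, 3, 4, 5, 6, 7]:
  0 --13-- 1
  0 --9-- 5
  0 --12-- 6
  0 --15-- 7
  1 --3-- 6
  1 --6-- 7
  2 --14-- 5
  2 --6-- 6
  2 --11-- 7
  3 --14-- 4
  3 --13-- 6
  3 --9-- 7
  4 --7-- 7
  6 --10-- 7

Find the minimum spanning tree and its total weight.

Applying Kruskal's algorithm (sort edges by weight, add if no cycle):
  Add (1,6) w=3
  Add (1,7) w=6
  Add (2,6) w=6
  Add (4,7) w=7
  Add (0,5) w=9
  Add (3,7) w=9
  Skip (6,7) w=10 (creates cycle)
  Skip (2,7) w=11 (creates cycle)
  Add (0,6) w=12
  Skip (0,1) w=13 (creates cycle)
  Skip (3,6) w=13 (creates cycle)
  Skip (2,5) w=14 (creates cycle)
  Skip (3,4) w=14 (creates cycle)
  Skip (0,7) w=15 (creates cycle)
MST weight = 52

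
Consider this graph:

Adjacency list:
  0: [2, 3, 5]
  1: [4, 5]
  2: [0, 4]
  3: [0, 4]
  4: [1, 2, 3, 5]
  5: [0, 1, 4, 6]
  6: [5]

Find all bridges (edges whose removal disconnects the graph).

A bridge is an edge whose removal increases the number of connected components.
Bridges found: (5,6)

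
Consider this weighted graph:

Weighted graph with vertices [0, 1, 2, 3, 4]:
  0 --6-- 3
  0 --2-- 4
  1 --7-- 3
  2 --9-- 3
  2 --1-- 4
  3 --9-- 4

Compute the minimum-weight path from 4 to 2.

Using Dijkstra's algorithm from vertex 4:
Shortest path: 4 -> 2
Total weight: 1 = 1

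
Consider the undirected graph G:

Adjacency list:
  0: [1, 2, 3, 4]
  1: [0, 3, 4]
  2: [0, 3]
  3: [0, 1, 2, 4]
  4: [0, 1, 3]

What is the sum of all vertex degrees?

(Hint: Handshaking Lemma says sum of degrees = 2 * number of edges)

Count edges: 8 edges.
By Handshaking Lemma: sum of degrees = 2 * 8 = 16.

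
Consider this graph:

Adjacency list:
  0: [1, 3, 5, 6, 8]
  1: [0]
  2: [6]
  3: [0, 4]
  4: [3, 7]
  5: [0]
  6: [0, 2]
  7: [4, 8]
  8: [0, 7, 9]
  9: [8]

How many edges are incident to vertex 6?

Vertex 6 has neighbors [0, 2], so deg(6) = 2.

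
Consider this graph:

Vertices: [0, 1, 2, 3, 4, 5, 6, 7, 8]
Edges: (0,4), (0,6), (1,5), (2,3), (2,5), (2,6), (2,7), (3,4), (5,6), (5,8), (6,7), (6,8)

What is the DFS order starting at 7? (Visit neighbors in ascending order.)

DFS from vertex 7 (neighbors processed in ascending order):
Visit order: 7, 2, 3, 4, 0, 6, 5, 1, 8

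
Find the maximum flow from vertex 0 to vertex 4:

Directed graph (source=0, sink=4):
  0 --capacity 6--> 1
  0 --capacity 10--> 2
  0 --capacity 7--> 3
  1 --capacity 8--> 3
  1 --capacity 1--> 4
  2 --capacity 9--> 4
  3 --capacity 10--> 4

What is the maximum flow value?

Computing max flow:
  Flow on (0->1): 4/6
  Flow on (0->2): 9/10
  Flow on (0->3): 7/7
  Flow on (1->3): 3/8
  Flow on (1->4): 1/1
  Flow on (2->4): 9/9
  Flow on (3->4): 10/10
Maximum flow = 20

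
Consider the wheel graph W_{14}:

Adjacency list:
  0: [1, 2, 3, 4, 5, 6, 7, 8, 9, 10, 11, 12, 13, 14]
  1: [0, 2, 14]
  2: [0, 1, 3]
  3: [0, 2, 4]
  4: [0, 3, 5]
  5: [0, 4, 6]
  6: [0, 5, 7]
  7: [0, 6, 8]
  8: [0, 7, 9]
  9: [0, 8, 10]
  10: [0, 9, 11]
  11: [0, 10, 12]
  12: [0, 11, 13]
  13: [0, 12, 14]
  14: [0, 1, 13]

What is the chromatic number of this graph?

W_{14} = C_{14} plus a hub adjacent to every cycle vertex.
The outer cycle needs 2 colors (even cycle); the hub is adjacent to all of them so needs a fresh color.
Chromatic number = 2 + 1 = 3.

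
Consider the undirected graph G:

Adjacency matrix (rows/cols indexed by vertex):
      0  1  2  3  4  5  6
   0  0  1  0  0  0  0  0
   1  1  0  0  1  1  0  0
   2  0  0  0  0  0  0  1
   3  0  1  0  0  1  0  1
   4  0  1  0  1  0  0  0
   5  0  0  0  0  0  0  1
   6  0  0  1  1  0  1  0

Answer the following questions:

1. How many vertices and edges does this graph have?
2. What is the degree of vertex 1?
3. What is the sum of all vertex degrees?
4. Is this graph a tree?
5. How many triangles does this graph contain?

Count: 7 vertices, 7 edges.
Vertex 1 has neighbors [0, 3, 4], degree = 3.
Handshaking lemma: 2 * 7 = 14.
A tree on 7 vertices has 6 edges. This graph has 7 edges (1 extra). Not a tree.
Number of triangles = 1.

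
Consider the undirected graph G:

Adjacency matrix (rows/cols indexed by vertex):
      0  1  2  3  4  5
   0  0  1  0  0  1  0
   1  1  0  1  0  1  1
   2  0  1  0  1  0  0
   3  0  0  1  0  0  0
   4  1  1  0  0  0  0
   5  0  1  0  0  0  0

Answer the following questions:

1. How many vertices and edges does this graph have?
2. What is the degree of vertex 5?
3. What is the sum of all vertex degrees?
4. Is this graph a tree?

Count: 6 vertices, 6 edges.
Vertex 5 has neighbors [1], degree = 1.
Handshaking lemma: 2 * 6 = 12.
A tree on 6 vertices has 5 edges. This graph has 6 edges (1 extra). Not a tree.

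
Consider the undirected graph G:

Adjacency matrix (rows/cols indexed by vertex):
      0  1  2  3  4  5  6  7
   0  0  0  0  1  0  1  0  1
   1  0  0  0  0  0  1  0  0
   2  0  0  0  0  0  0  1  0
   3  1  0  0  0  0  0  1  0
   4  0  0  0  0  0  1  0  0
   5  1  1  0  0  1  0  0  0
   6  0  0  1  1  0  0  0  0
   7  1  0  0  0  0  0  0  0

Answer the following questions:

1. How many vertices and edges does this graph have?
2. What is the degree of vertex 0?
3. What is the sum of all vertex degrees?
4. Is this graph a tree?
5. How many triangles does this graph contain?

Count: 8 vertices, 7 edges.
Vertex 0 has neighbors [3, 5, 7], degree = 3.
Handshaking lemma: 2 * 7 = 14.
A graph is a tree iff it is connected and has exactly n-1 edges. This graph is connected (all 8 vertices in one component) and has 8-1 = 7 edges. It is a tree.
Number of triangles = 0.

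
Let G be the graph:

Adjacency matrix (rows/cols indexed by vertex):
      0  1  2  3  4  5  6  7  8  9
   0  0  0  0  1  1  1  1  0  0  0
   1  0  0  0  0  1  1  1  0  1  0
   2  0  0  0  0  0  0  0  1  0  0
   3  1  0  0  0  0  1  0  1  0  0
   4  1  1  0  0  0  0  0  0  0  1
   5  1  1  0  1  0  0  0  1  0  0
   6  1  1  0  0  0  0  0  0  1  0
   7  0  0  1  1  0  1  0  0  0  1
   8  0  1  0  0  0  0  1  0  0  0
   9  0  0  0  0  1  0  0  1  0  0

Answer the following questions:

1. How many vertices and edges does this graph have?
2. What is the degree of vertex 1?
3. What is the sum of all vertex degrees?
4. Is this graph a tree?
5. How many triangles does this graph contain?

Count: 10 vertices, 15 edges.
Vertex 1 has neighbors [4, 5, 6, 8], degree = 4.
Handshaking lemma: 2 * 15 = 30.
A tree on 10 vertices has 9 edges. This graph has 15 edges (6 extra). Not a tree.
Number of triangles = 3.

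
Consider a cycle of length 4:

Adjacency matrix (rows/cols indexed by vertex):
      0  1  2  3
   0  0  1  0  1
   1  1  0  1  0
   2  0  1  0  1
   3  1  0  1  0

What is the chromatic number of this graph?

This is an even cycle (C_4). Even cycles are bipartite.
Chromatic number = 2.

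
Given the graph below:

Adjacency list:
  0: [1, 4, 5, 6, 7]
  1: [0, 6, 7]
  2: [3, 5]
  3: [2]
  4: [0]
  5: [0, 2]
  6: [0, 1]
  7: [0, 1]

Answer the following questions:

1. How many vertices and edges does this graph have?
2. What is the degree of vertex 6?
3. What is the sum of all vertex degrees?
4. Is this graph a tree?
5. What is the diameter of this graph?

Count: 8 vertices, 9 edges.
Vertex 6 has neighbors [0, 1], degree = 2.
Handshaking lemma: 2 * 9 = 18.
A tree on 8 vertices has 7 edges. This graph has 9 edges (2 extra). Not a tree.
Diameter (longest shortest path) = 4.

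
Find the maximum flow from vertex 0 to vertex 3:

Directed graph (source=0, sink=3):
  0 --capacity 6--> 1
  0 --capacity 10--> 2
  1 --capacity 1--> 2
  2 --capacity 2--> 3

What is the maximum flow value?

Computing max flow:
  Flow on (0->1): 1/6
  Flow on (0->2): 1/10
  Flow on (1->2): 1/1
  Flow on (2->3): 2/2
Maximum flow = 2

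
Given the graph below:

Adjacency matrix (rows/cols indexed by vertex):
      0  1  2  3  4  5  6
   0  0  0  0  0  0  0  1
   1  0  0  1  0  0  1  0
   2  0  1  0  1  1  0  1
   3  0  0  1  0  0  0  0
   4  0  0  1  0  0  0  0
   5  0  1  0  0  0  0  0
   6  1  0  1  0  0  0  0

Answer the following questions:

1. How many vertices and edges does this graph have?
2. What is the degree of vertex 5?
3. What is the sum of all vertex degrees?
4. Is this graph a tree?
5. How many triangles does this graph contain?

Count: 7 vertices, 6 edges.
Vertex 5 has neighbors [1], degree = 1.
Handshaking lemma: 2 * 6 = 12.
A graph is a tree iff it is connected and has exactly n-1 edges. This graph is connected (all 7 vertices in one component) and has 7-1 = 6 edges. It is a tree.
Number of triangles = 0.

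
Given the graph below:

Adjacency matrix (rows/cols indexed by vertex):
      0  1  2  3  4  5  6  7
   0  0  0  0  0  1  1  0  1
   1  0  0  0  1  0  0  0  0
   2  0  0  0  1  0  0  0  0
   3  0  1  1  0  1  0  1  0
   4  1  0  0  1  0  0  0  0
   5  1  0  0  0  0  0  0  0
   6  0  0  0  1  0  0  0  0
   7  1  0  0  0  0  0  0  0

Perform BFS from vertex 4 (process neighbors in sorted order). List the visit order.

BFS from vertex 4 (neighbors processed in ascending order):
Visit order: 4, 0, 3, 5, 7, 1, 2, 6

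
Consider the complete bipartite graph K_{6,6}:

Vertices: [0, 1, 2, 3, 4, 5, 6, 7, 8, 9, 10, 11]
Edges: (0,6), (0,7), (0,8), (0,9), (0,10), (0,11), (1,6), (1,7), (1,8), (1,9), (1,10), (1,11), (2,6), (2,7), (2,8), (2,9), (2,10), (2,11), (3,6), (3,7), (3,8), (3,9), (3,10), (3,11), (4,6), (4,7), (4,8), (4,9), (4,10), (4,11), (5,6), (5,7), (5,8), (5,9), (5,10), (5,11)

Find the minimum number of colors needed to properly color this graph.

K_{6,6} is bipartite: vertices split into two independent sets of size 6 and 6.
Color one set 0, the other 1. No adjacent vertices share a color.
Chromatic number = 2.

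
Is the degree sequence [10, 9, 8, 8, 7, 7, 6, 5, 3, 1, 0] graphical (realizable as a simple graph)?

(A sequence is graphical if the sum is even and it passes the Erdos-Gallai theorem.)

Sum of degrees = 64. Sum is even but fails Erdos-Gallai. The sequence is NOT graphical.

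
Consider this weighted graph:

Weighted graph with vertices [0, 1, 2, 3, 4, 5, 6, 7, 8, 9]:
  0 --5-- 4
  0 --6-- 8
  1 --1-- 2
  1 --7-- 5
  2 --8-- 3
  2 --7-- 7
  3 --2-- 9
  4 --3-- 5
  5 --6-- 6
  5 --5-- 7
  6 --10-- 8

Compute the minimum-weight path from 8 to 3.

Using Dijkstra's algorithm from vertex 8:
Shortest path: 8 -> 0 -> 4 -> 5 -> 1 -> 2 -> 3
Total weight: 6 + 5 + 3 + 7 + 1 + 8 = 30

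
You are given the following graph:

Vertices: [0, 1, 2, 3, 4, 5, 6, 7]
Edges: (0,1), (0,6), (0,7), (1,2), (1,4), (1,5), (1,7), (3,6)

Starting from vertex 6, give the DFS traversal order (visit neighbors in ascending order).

DFS from vertex 6 (neighbors processed in ascending order):
Visit order: 6, 0, 1, 2, 4, 5, 7, 3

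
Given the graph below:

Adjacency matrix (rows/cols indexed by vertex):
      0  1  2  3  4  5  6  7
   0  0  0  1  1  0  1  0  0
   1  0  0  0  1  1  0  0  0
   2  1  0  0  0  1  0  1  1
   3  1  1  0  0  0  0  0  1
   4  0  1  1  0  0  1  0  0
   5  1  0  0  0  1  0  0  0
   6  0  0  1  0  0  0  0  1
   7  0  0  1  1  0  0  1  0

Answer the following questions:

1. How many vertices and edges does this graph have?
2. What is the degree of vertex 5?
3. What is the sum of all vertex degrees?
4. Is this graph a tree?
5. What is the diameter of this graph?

Count: 8 vertices, 11 edges.
Vertex 5 has neighbors [0, 4], degree = 2.
Handshaking lemma: 2 * 11 = 22.
A tree on 8 vertices has 7 edges. This graph has 11 edges (4 extra). Not a tree.
Diameter (longest shortest path) = 3.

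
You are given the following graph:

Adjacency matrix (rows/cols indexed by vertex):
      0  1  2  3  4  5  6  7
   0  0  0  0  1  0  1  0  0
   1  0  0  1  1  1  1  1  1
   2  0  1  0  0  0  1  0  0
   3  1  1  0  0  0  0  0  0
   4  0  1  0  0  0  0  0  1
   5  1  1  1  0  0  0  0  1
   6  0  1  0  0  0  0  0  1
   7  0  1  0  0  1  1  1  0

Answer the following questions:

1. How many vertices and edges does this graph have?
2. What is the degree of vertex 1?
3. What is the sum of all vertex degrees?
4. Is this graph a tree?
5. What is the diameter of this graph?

Count: 8 vertices, 12 edges.
Vertex 1 has neighbors [2, 3, 4, 5, 6, 7], degree = 6.
Handshaking lemma: 2 * 12 = 24.
A tree on 8 vertices has 7 edges. This graph has 12 edges (5 extra). Not a tree.
Diameter (longest shortest path) = 3.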